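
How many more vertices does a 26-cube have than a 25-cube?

The 26-cube has 2^26 = 67108864 vertices. The 25-cube has 2^25 = 33554432 vertices. Difference: 67108864 - 33554432 = 33554432.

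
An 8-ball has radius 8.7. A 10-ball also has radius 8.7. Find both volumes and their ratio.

V_8(8.7) ≈ 1.33212e+08. V_10(8.7) ≈ 6.3352e+09. Ratio V_8/V_10 ≈ 0.02103.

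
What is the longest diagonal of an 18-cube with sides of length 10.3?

Diagonal = √18 · 10.3 ≈ 43.6992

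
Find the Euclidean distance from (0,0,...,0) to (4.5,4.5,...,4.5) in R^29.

The space diagonal of an n-cube of side s is s√n. Here 4.5·√29 ≈ 24.2332.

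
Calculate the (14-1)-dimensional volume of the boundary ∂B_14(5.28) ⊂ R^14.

The surface area of an n-ball is 2π^(n/2) r^(n-1) / Γ(n/2). For n=14, r=5.28: 2.07964e+10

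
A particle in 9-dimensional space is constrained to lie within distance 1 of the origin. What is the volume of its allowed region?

V_9(1) = π^(9/2) · (1)^9 / Γ(9/2 + 1) = 32·π^4/945 ≈ 3.29851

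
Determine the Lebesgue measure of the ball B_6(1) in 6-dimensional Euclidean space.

V = π^3/6 ≈ 5.16771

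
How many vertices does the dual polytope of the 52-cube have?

Number of vertices = 2n = 104.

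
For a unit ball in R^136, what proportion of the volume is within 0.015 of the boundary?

V(inner)/V(outer) = ((1-0.015)/1)^136 ≈ 0.128, so the shell fraction is 0.871965.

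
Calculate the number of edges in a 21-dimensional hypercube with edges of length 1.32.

The 21-cube has n·2^(n-1) = 21·2^20 = 21·1048576 = 22020096 edges.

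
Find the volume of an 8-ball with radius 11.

Volume = π^{8/2}·(11)^8/Γ(5) = 214358881·π^4/24 ≈ 8.70021e+08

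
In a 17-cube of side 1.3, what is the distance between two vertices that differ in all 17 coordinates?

Diagonal = √17 · 1.3 ≈ 5.36004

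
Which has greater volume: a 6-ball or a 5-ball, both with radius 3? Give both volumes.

V_6(3.0) ≈ 3767.26. V_5(3.0) ≈ 1279.1. The 6-ball is larger.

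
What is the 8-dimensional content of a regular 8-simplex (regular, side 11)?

V_8 = √(9) · 11^8 / (8! · 2^(8/2)) ≈ 996.833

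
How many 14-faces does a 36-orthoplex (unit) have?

f_14(36-orthoplex) = 2^15 · (36 choose 15) = 182449031086080.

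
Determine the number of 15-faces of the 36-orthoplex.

Each 15-face is the convex hull of 16 vertices, one chosen as ±e_i from each of 16 distinct axes: 2^16·C(36,16) = 478928706600960.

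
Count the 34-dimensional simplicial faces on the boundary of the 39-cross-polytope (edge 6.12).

Each 34-face is the convex hull of 35 vertices, one chosen as ±e_i from each of 35 distinct axes: 2^35·C(39,35) = 2826122840506368.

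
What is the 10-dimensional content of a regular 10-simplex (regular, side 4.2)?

V_10 = √(11) · 4.2^10 / (10! · 2^(10/2)) ≈ 0.0487839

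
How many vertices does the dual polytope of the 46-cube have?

The vertices are ±e_1, ..., ±e_46, so there are 2·46 = 92.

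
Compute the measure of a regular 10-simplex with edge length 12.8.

Volume = 12.8^10 · √(11/2^10) / 10! ≈ 3371.96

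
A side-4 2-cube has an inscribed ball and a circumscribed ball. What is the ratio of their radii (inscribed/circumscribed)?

r_in / r_out = (4/2) / (4√2/2) = 1/√2 ≈ 0.707107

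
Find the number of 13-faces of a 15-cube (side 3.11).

f_13(15-cube) = (15 choose 13) · 2^2 = 420.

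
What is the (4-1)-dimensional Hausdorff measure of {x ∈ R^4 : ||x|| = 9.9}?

|∂B_4(9.9)| ≈ 19152.9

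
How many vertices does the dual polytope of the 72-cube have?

The vertices are ±e_1, ..., ±e_72, so there are 2·72 = 144.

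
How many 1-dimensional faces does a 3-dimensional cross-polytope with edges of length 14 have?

Each 1-face is the convex hull of 2 vertices, one chosen as ±e_i from each of 2 distinct axes: 2^2·C(3,2) = 12.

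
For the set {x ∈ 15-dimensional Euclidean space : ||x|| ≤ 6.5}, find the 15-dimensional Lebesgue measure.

The n-ball volume is π^(n/2)·r^n/Γ(n/2+1). With n=15, r=6.5: V = 3937376385699289·π^7/19958400 ≈ 5.95841e+11.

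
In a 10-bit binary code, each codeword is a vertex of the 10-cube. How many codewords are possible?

Each vertex is a binary string of length 10, so there are 2^10 = 1024.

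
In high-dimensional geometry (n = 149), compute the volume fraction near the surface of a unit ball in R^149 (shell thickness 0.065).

1 - (1-0.065)^149 ≈ 0.999955 ≈ 99.995524%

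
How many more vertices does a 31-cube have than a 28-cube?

The 31-cube has 2^31 = 2147483648 vertices. The 28-cube has 2^28 = 268435456 vertices. Difference: 2147483648 - 268435456 = 1879048192.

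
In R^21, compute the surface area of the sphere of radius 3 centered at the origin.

|∂B_21(3)| = 88159684608·π^10/8083075 ≈ 1.02139e+09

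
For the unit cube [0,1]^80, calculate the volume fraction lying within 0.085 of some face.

The inner cube has side 1-2·0.085 = 0.83 and volume (0.83)^80 ≈ 3.359e-07, so the shell holds 0.9999996641 of the volume.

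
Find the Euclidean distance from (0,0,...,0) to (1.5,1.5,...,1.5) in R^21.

The space diagonal of an n-cube of side s is s√n. Here 1.5·√21 ≈ 6.87386.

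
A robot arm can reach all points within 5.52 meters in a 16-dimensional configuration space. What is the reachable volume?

Volume = π^{16/2}·(5.52)^16/Γ(9) ≈ 1.74865e+11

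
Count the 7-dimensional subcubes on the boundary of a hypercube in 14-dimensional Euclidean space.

Number of 7-faces = C(14,7) · 2^(14-7) = 3432 · 128 = 439296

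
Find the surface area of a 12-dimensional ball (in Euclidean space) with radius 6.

|∂B_12(6)| = 30233088·π^6/5 ≈ 5.81315e+09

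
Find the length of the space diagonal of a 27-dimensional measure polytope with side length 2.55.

Diagonal = √27 · 2.55 ≈ 13.2502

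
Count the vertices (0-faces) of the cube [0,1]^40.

An n-cube has 2^n vertices; for n = 40 that is 2^40 = 1099511627776.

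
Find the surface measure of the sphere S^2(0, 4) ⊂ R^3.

|∂B_3(4)| = 4πr² = 4π·(4)² ≈ 201.062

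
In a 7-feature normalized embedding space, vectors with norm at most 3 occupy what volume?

V = 11664·π^3/35 ≈ 10333.1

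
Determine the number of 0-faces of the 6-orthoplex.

Number of 0-faces = 2^(0+1) · C(6,0+1) = 2 · 6 = 12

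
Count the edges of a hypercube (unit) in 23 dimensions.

An n-cube has n·2^(n-1) edges. With n = 23: 23·4194304 = 96468992.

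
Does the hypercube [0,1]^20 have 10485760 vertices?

False. The 20-cube has 2^20 = 1048576 vertices.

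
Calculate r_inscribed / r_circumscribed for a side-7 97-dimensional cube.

r_in = 7/2 (half the side); r_out = 7√97/2 (half the diagonal). Ratio = 1/√97 ≈ 0.101535.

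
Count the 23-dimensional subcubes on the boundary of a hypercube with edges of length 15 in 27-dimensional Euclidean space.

An n-cube has C(n,k)·2^(n-k) k-faces. Here C(27,23)·2^4 = 17550·16 = 280800.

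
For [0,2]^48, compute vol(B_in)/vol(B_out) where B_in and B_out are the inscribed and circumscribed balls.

V_in / V_out = (r_in/r_out)^48 = (1/√48)^48 = 48^(-48/2) ≈ 4.469e-41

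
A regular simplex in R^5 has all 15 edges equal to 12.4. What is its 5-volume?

For a regular n-simplex with edge a, V = (a^n / n!)·√((n+1)/2^n). With a=12.4, n=5: V ≈ 1057.86.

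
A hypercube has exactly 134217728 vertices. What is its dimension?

n = log_2(134217728) = 27.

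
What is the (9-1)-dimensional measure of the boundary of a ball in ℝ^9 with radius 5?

S_9(5) = 2·π^(9/2)·(5)^8 / Γ(9/2) = 2500000·π^4/21 ≈ 1.15963e+07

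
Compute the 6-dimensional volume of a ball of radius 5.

V_6(5) = π^(6/2) · (5)^6 / Γ(6/2 + 1) = 15625·π^3/6 ≈ 80745.5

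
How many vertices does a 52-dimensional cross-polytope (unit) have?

The vertices are ±e_1, ..., ±e_52, so there are 2·52 = 104.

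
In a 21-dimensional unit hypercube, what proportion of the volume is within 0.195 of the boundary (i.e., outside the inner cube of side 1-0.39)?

The inner cube has side 1-2·0.195 = 0.61 and volume (0.61)^21 ≈ 3.104e-05, so the shell holds 0.999969 of the volume.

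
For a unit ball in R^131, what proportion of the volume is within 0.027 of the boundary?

Shell fraction = 1 - (1-0.027)^131 ≈ 0.972281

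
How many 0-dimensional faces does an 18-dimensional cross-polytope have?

Each 0-face is the convex hull of 1 vertex, one chosen as ±e_i from each of 1 distinct axis: 2^1·C(18,1) = 36.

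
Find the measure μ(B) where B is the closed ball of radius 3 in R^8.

Volume = π^{8/2}·(3)^8/Γ(5) = 2187·π^4/8 ≈ 26629.2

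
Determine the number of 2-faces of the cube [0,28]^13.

f_2(13-cube) = (13 choose 2) · 2^11 = 159744.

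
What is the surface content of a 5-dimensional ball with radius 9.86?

|∂B_5(9.86)| ≈ 248757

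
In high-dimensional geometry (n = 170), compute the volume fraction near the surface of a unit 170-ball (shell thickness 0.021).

1 - (1-0.021)^170 ≈ 0.972894 ≈ 97.29%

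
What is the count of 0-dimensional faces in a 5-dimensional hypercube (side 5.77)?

Number of 0-faces = C(5,0) · 2^(5-0) = 1 · 32 = 32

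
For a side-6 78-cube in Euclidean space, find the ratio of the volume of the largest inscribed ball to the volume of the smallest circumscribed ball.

V_in / V_out = (r_in/r_out)^78 = (1/√78)^78 = 78^(-78/2) ≈ 1.61551e-74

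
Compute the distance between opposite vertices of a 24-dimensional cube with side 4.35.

Diagonal = √24 · 4.35 ≈ 21.3106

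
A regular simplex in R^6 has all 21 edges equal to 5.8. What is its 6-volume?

Volume = 5.8^6 · √(7/2^6) / 6! ≈ 17.4862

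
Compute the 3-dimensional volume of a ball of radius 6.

V = 288·π ≈ 904.779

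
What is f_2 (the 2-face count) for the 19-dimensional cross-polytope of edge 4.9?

Number of 2-faces = 2^(2+1) · C(19,2+1) = 8 · 969 = 7752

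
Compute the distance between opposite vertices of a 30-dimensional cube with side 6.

||(6,6,...,6)|| = √(30)·6 ≈ 32.8634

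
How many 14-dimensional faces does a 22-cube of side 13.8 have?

Number of 14-faces = C(22,14) · 2^(22-14) = 319770 · 256 = 81861120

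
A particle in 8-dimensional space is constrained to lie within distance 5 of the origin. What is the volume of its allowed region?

Volume = π^{8/2}·(5)^8/Γ(5) = 390625·π^4/24 ≈ 1.58543e+06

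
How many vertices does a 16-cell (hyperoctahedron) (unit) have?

The vertices are ±e_1, ..., ±e_4, so there are 2·4 = 8.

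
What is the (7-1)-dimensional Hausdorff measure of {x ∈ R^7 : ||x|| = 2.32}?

The surface area of an n-ball is 2π^(n/2) r^(n-1) / Γ(n/2). For n=7, r=2.32: 5157.11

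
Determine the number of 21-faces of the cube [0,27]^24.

An n-cube has C(n,k)·2^(n-k) k-faces. Here C(24,21)·2^3 = 2024·8 = 16192.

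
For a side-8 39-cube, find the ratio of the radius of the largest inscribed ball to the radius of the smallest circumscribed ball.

For an n-cube of any side s, the inradius is s/2 and the circumradius is s√n/2, so the ratio is 1/√39 ≈ 0.160128.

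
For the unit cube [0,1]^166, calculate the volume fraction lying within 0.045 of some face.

Shell fraction = 1 - (1-0.09)^166 ≈ 0.9999998412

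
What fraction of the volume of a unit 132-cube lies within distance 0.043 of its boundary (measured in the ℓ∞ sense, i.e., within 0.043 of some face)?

The inner cube has side 1-2·0.043 = 0.914 and volume (0.914)^132 ≈ 6.997e-06, so the shell holds 0.999993 of the volume.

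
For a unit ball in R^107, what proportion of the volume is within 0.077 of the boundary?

V(inner)/V(outer) = ((1-0.077)/1)^107 ≈ 0.0001891, so the shell fraction is 0.999811.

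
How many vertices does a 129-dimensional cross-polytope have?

An n-cross-polytope has 2n vertices; here n = 129, giving 258.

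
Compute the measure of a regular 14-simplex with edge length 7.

For a regular n-simplex with edge a, V = (a^n / n!)·√((n+1)/2^n). With a=7, n=14: V ≈ 0.235396.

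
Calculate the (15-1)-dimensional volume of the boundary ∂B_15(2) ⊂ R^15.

The surface area of an n-ball is 2π^(n/2) r^(n-1) / Γ(n/2). For n=15, r=2: 4194304·π^7/135135 ≈ 93743.5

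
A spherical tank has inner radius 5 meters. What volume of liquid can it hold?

V_3(5) = π^(3/2) · (5)^3 / Γ(3/2 + 1) = 500·π/3 ≈ 523.599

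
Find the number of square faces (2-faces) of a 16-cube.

f_2(16-cube) = (16 choose 2) · 2^14 = 1966080.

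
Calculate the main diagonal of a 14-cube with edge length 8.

d = √(8² + 8² + ... + 8²) [14 terms] = √(14·8²) = 8√14 ≈ 29.9333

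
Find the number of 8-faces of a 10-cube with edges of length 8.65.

Number of 8-faces = C(10,8) · 2^(10-8) = 45 · 4 = 180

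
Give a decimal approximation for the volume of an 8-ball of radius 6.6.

V_8(6.6) = π^(8/2) · (6.6)^8 / Γ(8/2 + 1) ≈ 1.4613e+07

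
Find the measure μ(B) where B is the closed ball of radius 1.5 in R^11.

V = 6561·π^5/12320 ≈ 162.97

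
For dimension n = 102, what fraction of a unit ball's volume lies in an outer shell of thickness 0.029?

1 - (1-0.029)^102 ≈ 0.950299 ≈ 95.03%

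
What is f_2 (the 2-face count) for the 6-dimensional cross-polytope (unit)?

f_2(6-orthoplex) = 2^3 · (6 choose 3) = 160.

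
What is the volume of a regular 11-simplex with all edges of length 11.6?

V = (11.6^11 / 11!) · √((11+1) / 2^11) ≈ 981.314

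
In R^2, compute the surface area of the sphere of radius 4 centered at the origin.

The surface area of an n-ball is 2π^(n/2) r^(n-1) / Γ(n/2). For n=2, r=4: 2πr = 2π·4 ≈ 25.1327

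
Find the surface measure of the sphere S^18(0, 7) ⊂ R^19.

S = n·V_n(r)/r = 19·V_19(7)/7 (volume-to-surface relation), giving 238213646322899968·π^9/4922775 ≈ 1.44247e+15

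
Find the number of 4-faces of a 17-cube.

Choose 4 of 17 axes to span the face (C(17,4) = 2380 ways), then fix each of the remaining 13 coordinates at one of its two extreme values (2^13 = 8192 ways): 2380·8192 = 19496960.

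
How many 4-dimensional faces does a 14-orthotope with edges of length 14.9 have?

Number of 4-faces = C(14,4) · 2^(14-4) = 1001 · 1024 = 1025024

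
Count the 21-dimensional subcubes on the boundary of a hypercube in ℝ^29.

Number of 21-faces = C(29,21) · 2^(29-21) = 4292145 · 256 = 1098789120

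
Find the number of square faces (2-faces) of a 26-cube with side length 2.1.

An n-cube has C(n,k)·2^(n-k) k-faces. Here C(26,2)·2^24 = 325·16777216 = 5452595200.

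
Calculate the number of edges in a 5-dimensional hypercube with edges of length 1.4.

Each of the 2^5 = 32 vertices has degree 5; total edges = 5·2^5/2 = 80.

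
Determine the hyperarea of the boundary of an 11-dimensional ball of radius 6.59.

S_11(6.59) = 2·π^(11/2)·(6.59)^10 / Γ(11/2) ≈ 3.20149e+09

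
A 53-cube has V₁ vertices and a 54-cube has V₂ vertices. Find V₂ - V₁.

V₁ = 2^53 = 9007199254740992. V₂ = 2^54 = 18014398509481984. V₂ - V₁ = 9007199254740992.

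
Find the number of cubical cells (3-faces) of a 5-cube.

An n-cube has C(n,k)·2^(n-k) k-faces. Here C(5,3)·2^2 = 10·4 = 40.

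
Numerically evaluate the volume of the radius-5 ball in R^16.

V_16(5) = π^(16/2) · (5)^16 / Γ(16/2 + 1) = 30517578125·π^8/8064 ≈ 3.59086e+10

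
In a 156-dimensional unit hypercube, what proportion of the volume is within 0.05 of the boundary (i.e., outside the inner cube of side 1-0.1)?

1 - (1 - 2·0.05)^156 = 1 - 0.9^156 ≈ 0.9999999273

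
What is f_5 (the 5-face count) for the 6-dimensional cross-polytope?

An n-cross-polytope has 2^(k+1)·C(n,k+1) k-faces. Here 2^6·C(6,6) = 64·1 = 64.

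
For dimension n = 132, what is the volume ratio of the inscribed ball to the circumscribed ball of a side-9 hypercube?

V_in/V_out = n^(-n/2) = 132^(-132/2) ≈ 1.10185e-140.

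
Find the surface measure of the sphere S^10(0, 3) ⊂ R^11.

The surface area of an n-ball is 2π^(n/2) r^(n-1) / Γ(n/2). For n=11, r=3: 139968·π^5/35 ≈ 1.2238e+06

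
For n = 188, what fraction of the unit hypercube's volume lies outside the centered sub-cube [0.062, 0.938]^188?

Shell fraction = 1 - (1-0.124)^188 ≈ 1 - 1.552e-11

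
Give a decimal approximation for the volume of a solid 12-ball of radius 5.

V_12(5) = π^(12/2) · (5)^12 / Γ(12/2 + 1) = 48828125·π^6/144 ≈ 3.25992e+08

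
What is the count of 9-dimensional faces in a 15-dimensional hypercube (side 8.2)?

f_9(15-cube) = (15 choose 9) · 2^6 = 320320.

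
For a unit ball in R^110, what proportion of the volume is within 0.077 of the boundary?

V(inner)/V(outer) = ((1-0.077)/1)^110 ≈ 0.0001487, so the shell fraction is 0.999851.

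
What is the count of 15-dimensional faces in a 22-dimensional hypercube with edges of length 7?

Choose 15 of 22 axes to span the face (C(22,15) = 170544 ways), then fix each of the remaining 7 coordinates at one of its two extreme values (2^7 = 128 ways): 170544·128 = 21829632.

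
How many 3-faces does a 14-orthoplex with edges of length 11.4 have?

Each 3-face is the convex hull of 4 vertices, one chosen as ±e_i from each of 4 distinct axes: 2^4·C(14,4) = 16016.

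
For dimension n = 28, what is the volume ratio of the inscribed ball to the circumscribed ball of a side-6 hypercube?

Volume scales as r^n, and r_in/r_out = 1/√28, giving (1/√28)^28 ≈ 5.49272e-21.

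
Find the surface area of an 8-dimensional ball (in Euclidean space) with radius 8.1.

The surface area of an n-ball is 2π^(n/2) r^(n-1) / Γ(n/2). For n=8, r=8.1: 7.42803e+07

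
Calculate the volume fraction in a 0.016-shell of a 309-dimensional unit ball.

V(inner)/V(outer) = ((1-0.016)/1)^309 ≈ 0.006847, so the shell fraction is 0.993153.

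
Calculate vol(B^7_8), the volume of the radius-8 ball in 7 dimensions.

V = 33554432·π^3/105 ≈ 9.90855e+06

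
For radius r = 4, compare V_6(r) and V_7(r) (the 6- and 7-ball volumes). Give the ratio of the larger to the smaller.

V_6(4) ≈ 21167, V_7(4) ≈ 77410.6. The 7-ball is larger by a factor of 3.657.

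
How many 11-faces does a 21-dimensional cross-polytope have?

f_11(21-orthoplex) = 2^12 · (21 choose 12) = 1203937280.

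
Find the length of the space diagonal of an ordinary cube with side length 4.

||(4,4,...,4)|| = √(3)·4 ≈ 6.9282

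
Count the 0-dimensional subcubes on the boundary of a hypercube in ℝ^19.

Number of 0-faces = C(19,0) · 2^(19-0) = 1 · 524288 = 524288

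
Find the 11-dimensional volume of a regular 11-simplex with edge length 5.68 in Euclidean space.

Volume = 5.68^11 · √(12/2^11) / 11! ≈ 0.380716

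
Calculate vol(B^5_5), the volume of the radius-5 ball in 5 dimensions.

The n-ball volume is π^(n/2)·r^n/Γ(n/2+1). With n=5, r=5: V = 5000·π^2/3 ≈ 16449.3.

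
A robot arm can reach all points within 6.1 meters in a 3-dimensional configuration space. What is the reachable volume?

The n-ball volume is π^(n/2)·r^n/Γ(n/2+1). With n=3, r=6.1: V ≈ 950.776.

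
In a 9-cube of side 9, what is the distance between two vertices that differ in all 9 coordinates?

d = √(9² + 9² + ... + 9²) [9 terms] = √(9·9²) = 9√9 = 27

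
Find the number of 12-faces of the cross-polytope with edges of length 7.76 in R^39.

Each 12-face is the convex hull of 13 vertices, one chosen as ±e_i from each of 13 distinct axes: 2^13·C(39,13) = 66538909237248.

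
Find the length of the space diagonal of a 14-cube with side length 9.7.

||(9.7,9.7,...,9.7)|| = √(14)·9.7 ≈ 36.2941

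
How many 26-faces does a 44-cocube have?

An n-cross-polytope has 2^(k+1)·C(n,k+1) k-faces. Here 2^27·C(44,27) = 134217728·686353797976 = 92120847368509718528.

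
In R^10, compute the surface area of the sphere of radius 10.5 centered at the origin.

|∂B_10(10.5)| = 264760015527·π^5/2048 ≈ 3.95614e+10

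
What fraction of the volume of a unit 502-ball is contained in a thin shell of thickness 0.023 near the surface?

Shell fraction = 1 - (1-0.023)^502 ≈ 0.999992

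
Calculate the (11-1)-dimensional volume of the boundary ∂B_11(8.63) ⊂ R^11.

|∂B_11(8.63)| ≈ 4.74904e+10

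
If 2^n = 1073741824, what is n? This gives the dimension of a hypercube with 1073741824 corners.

2^n = 1073741824 ⇒ n = log_2(1073741824) = 30.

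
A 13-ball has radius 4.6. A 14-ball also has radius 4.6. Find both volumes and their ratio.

V_13(4.6) ≈ 3.76005e+08. V_14(4.6) ≈ 1.13823e+09. Ratio V_13/V_14 ≈ 0.3303.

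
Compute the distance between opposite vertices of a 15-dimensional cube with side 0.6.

The space diagonal of an n-cube of side s is s√n. Here 0.6·√15 ≈ 2.32379.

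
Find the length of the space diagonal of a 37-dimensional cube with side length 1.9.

d = √(1.9² + 1.9² + ... + 1.9²) [37 terms] = √(37·1.9²) = 1.9√37 ≈ 11.5572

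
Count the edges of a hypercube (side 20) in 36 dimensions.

An n-cube has n·2^(n-1) edges. With n = 36: 36·34359738368 = 1236950581248.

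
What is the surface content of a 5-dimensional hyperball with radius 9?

|∂B_5(9)| = 17496·π^2 ≈ 172679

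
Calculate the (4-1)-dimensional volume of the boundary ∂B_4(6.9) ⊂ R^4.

S = n·V_n(r)/r = 4·V_4(6.9)/6.9 (volume-to-surface relation), giving 6484.51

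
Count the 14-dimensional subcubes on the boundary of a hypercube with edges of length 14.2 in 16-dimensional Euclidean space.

An n-cube has C(n,k)·2^(n-k) k-faces. Here C(16,14)·2^2 = 120·4 = 480.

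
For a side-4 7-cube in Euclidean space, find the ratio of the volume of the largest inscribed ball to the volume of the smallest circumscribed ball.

The radii are 4/2 and 4√7/2, so the volume ratio is (1/√7)^7 = 7^{-7/2} ≈ 0.00110194.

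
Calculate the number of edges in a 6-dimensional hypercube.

An n-cube has n·2^(n-1) edges. With n = 6: 6·32 = 192.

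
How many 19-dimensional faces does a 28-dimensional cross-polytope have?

Number of 19-faces = 2^(19+1) · C(28,19+1) = 1048576 · 3108105 = 3259084308480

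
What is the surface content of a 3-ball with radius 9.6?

S = n·V_n(r)/r = 3·V_3(9.6)/9.6 (volume-to-surface relation), giving 4πr² = 4π·(9.6)² ≈ 1158.12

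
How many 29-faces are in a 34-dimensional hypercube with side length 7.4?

Number of 29-faces = C(34,29) · 2^(34-29) = 278256 · 32 = 8904192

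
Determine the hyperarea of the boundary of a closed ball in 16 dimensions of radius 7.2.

|∂B_16(7.2)| ≈ 2.72763e+13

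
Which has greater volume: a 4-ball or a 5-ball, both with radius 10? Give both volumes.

V_4(10) ≈ 49348. V_5(10) ≈ 526379. The 5-ball is larger.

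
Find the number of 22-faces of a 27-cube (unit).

Number of 22-faces = C(27,22) · 2^(27-22) = 80730 · 32 = 2583360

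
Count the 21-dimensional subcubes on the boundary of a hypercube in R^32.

Choose 21 of 32 axes to span the face (C(32,21) = 129024480 ways), then fix each of the remaining 11 coordinates at one of its two extreme values (2^11 = 2048 ways): 129024480·2048 = 264242135040.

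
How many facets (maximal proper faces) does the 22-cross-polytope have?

f_21(22-orthoplex) = 2^22 · (22 choose 22) = 4194304.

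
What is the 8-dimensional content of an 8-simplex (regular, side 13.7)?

Volume = 13.7^8 · √(9/2^8) / 8! ≈ 5770.92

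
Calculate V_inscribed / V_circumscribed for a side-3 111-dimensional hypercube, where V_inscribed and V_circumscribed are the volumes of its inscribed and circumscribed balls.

Volume scales as r^n, and r_in/r_out = 1/√111, giving (1/√111)^111 ≈ 3.05193e-114.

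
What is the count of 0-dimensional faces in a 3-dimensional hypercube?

f_0(3-cube) = (3 choose 0) · 2^3 = 8.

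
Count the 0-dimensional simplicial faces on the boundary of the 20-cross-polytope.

Number of 0-faces = 2^(0+1) · C(20,0+1) = 2 · 20 = 40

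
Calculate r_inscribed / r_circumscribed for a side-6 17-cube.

For an n-cube of any side s, the inradius is s/2 and the circumradius is s√n/2, so the ratio is 1/√17 ≈ 0.242536.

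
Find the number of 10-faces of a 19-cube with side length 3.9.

An n-cube has C(n,k)·2^(n-k) k-faces. Here C(19,10)·2^9 = 92378·512 = 47297536.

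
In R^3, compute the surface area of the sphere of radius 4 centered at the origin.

The surface area of an n-ball is 2π^(n/2) r^(n-1) / Γ(n/2). For n=3, r=4: 4πr² = 4π·(4)² ≈ 201.062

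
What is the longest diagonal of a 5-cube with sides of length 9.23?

The space diagonal of an n-cube of side s is s√n. Here 9.23·√5 ≈ 20.6389.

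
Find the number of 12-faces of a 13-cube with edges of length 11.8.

Number of 12-faces = C(13,12) · 2^(13-12) = 13 · 2 = 26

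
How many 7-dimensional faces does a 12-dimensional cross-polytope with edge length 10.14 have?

f_7(12-orthoplex) = 2^8 · (12 choose 8) = 126720.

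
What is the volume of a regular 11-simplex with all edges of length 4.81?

V = (4.81^11 / 11!) · √((11+1) / 2^11) ≈ 0.0611457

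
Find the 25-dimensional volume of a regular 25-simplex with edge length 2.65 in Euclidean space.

V = (2.65^25 / 25!) · √((25+1) / 2^25) ≈ 2.16328e-18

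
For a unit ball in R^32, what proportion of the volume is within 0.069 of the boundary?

1 - (1-0.069)^32 ≈ 0.898518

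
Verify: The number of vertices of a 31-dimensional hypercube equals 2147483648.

True. The 31-cube has 2^31 = 2147483648 vertices.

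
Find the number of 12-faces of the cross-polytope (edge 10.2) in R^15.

An n-cross-polytope has 2^(k+1)·C(n,k+1) k-faces. Here 2^13·C(15,13) = 8192·105 = 860160.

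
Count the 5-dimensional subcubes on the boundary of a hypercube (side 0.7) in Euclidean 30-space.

Choose 5 of 30 axes to span the face (C(30,5) = 142506 ways), then fix each of the remaining 25 coordinates at one of its two extreme values (2^25 = 33554432 ways): 142506·33554432 = 4781707886592.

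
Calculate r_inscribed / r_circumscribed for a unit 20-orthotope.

For an n-cube of any side s, the inradius is s/2 and the circumradius is s√n/2, so the ratio is 1/√20 ≈ 0.223607.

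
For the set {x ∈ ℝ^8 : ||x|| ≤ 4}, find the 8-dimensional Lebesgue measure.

V = 8192·π^4/3 ≈ 265992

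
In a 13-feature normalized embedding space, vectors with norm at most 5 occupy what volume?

The n-ball volume is π^(n/2)·r^n/Γ(n/2+1). With n=13, r=5: V = 31250000000·π^6/27027 ≈ 1.11161e+09.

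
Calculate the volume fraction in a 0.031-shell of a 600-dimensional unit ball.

1 - (1-0.031)^600 ≈ 0.9999999938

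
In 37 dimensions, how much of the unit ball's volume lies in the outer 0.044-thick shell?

1 - (1-0.044)^37 ≈ 0.810791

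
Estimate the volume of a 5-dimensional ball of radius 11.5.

V_5(11.5) = π^(5/2) · (11.5)^5 / Γ(5/2 + 1) = 6436343·π^2/60 ≈ 1.05874e+06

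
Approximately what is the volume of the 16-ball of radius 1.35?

Volume = π^{16/2}·(1.35)^16/Γ(9) ≈ 28.643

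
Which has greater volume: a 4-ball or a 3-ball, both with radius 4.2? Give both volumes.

V_4(4.2) ≈ 1535.56. V_3(4.2) ≈ 310.339. The 4-ball is larger.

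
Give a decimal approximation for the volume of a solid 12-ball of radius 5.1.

V_12(5.1) = π^(12/2) · (5.1)^12 / Γ(12/2 + 1) ≈ 4.13437e+08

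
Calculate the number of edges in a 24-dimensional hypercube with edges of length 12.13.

Number of 1-faces = C(24,1)·2^(24-1) = 24·8388608 = 201326592.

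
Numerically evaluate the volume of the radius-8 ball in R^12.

The n-ball volume is π^(n/2)·r^n/Γ(n/2+1). With n=12, r=8: V = 4294967296·π^6/45 ≈ 9.17586e+10.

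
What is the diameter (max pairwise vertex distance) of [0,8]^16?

Diagonal = √16 · 8 = 32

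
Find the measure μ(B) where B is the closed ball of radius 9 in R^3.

The n-ball volume is π^(n/2)·r^n/Γ(n/2+1). With n=3, r=9: V = 972·π ≈ 3053.63.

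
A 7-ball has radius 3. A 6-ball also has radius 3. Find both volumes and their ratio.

V_7(3) ≈ 10333.1. V_6(3) ≈ 3767.26. Ratio V_7/V_6 ≈ 2.743.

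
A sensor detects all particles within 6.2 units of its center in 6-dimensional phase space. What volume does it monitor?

The n-ball volume is π^(n/2)·r^n/Γ(n/2+1). With n=6, r=6.2: V ≈ 293527.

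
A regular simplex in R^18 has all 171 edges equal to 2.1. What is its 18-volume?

V = (2.1^18 / 18!) · √((18+1) / 2^18) ≈ 8.38906e-13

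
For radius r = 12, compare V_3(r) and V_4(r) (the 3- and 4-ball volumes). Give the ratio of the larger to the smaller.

V_3(12) ≈ 7238.23, V_4(12) ≈ 102328. The 4-ball is larger by a factor of 14.14.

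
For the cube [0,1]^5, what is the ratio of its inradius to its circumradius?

r_in / r_out = (1/2) / (1√5/2) = 1/√5 ≈ 0.447214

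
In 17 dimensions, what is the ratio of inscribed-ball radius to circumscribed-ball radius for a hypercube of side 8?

r_in = 8/2 (half the side); r_out = 8√17/2 (half the diagonal). Ratio = 1/√17 ≈ 0.242536.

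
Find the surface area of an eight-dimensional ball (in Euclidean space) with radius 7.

S = n·V_n(r)/r = 8·V_8(7)/7 (volume-to-surface relation), giving 823543·π^4/3 ≈ 2.67402e+07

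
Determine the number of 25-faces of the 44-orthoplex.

Number of 25-faces = 2^(25+1) · C(44,25+1) = 67108864 · 1029530696964 = 69090635526382288896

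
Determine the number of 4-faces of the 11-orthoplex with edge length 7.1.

An n-cross-polytope has 2^(k+1)·C(n,k+1) k-faces. Here 2^5·C(11,5) = 32·462 = 14784.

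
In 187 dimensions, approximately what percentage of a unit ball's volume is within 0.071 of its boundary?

1 - (1-0.071)^187 ≈ 0.9999989554 ≈ 99.999896%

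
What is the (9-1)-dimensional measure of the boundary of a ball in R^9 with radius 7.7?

S = n·V_n(r)/r = 9·V_9(7.7)/7.7 (volume-to-surface relation), giving 3.66848e+08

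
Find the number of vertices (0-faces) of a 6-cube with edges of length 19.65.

An n-cube has C(n,k)·2^(n-k) k-faces. Here C(6,0)·2^6 = 1·64 = 64.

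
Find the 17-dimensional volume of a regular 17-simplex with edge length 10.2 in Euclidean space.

V = (10.2^17 / 17!) · √((17+1) / 2^17) ≈ 4.61334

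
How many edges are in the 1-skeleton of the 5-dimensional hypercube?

An n-cube has n·2^(n-1) edges. With n = 5: 5·16 = 80.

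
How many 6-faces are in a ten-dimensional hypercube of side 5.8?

An n-cube has C(n,k)·2^(n-k) k-faces. Here C(10,6)·2^4 = 210·16 = 3360.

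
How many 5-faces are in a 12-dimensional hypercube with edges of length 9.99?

f_5(12-cube) = (12 choose 5) · 2^7 = 101376.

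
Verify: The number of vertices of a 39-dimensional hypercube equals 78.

False. The 39-cube has 2^39 = 549755813888 vertices.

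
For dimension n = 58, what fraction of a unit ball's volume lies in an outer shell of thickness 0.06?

1 - (1-0.06)^58 ≈ 0.972368 ≈ 97.24%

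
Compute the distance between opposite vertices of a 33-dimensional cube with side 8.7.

||(8.7,8.7,...,8.7)|| = √(33)·8.7 ≈ 49.9777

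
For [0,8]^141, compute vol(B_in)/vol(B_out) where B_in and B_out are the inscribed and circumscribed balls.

V_in / V_out = (r_in/r_out)^141 = (1/√141)^141 = 141^(-141/2) ≈ 3.02032e-152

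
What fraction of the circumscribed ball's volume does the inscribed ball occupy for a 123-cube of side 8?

V_in/V_out = n^(-n/2) = 123^(-123/2) ≈ 2.95689e-129.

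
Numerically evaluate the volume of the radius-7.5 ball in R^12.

V_12(7.5) = π^(12/2) · (7.5)^12 / Γ(12/2 + 1) = 2883251953125·π^6/65536 ≈ 4.22963e+10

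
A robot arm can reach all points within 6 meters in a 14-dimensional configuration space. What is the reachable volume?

V = 544195584·π^7/35 ≈ 4.69609e+10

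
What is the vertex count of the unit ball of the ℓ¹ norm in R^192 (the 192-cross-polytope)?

The vertices are ±e_1, ..., ±e_192, so there are 2·192 = 384.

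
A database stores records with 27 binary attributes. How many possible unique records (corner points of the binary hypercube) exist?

The 27-cube has 2^27 = 134217728 vertices.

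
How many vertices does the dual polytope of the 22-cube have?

An n-cross-polytope has 2n vertices; here n = 22, giving 44.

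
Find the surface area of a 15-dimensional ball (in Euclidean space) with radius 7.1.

S = n·V_n(r)/r = 15·V_15(7.1)/7.1 (volume-to-surface relation), giving 4.73302e+12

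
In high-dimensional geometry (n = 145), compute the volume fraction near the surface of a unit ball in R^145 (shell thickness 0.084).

1 - (1-0.084)^145 ≈ 0.9999970157 ≈ 99.999702%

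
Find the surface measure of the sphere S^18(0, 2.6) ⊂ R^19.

The surface area of an n-ball is 2π^(n/2) r^(n-1) / Γ(n/2). For n=19, r=2.6: 2.61133e+07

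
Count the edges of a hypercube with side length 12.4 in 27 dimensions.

Number of 1-faces = C(27,1)·2^(27-1) = 27·67108864 = 1811939328.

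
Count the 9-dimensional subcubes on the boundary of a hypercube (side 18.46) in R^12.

Choose 9 of 12 axes to span the face (C(12,9) = 220 ways), then fix each of the remaining 3 coordinates at one of its two extreme values (2^3 = 8 ways): 220·8 = 1760.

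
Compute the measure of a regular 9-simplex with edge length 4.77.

For a regular n-simplex with edge a, V = (a^n / n!)·√((n+1)/2^n). With a=4.77, n=9: V ≈ 0.492343.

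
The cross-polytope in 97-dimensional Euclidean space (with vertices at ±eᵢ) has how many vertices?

An n-cross-polytope has 2n vertices; here n = 97, giving 194.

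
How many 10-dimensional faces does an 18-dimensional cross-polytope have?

Each 10-face is the convex hull of 11 vertices, one chosen as ±e_i from each of 11 distinct axes: 2^11·C(18,11) = 65175552.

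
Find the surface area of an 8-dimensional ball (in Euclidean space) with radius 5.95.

|∂B_8(5.95)| ≈ 8.57229e+06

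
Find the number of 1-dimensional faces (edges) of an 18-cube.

Number of 1-faces = C(18,1)·2^(18-1) = 18·131072 = 2359296.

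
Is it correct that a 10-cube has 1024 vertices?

True. The 10-cube has 2^10 = 1024 vertices.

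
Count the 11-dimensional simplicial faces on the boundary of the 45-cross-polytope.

Number of 11-faces = 2^(11+1) · C(45,11+1) = 4096 · 28760021745 = 117801049067520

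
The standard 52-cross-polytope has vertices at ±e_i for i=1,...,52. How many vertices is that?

Number of vertices = 2n = 104.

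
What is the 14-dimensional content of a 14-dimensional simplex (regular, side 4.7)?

V = (4.7^14 / 14!) · √((14+1) / 2^14) ≈ 0.000890835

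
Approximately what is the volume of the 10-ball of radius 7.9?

V_10(7.9) = π^(10/2) · (7.9)^10 / Γ(10/2 + 1) ≈ 2.41457e+09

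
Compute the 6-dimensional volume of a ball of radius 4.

The n-ball volume is π^(n/2)·r^n/Γ(n/2+1). With n=6, r=4: V = 2048·π^3/3 ≈ 21167.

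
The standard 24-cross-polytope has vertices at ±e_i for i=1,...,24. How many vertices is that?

The vertices are ±e_1, ..., ±e_24, so there are 2·24 = 48.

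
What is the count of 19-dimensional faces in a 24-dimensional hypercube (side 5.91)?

Choose 19 of 24 axes to span the face (C(24,19) = 42504 ways), then fix each of the remaining 5 coordinates at one of its two extreme values (2^5 = 32 ways): 42504·32 = 1360128.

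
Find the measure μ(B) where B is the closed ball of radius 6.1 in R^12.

Volume = π^{12/2}·(6.1)^12/Γ(7) ≈ 3.54425e+09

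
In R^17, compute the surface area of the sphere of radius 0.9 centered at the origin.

The surface area of an n-ball is 2π^(n/2) r^(n-1) / Γ(n/2). For n=17, r=0.9: 0.444109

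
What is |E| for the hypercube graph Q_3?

An n-cube has n·2^(n-1) edges. With n = 3: 3·4 = 12.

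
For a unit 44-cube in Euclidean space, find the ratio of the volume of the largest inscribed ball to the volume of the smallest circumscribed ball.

V_in / V_out = (r_in/r_out)^44 = (1/√44)^44 = 44^(-44/2) ≈ 6.98299e-37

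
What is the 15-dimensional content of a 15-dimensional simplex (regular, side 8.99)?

Volume = 8.99^15 · √(16/2^15) / 15! ≈ 3.42161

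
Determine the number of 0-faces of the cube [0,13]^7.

Choose 0 of 7 axes to span the face (C(7,0) = 1 way), then fix each of the remaining 7 coordinates at one of its two extreme values (2^7 = 128 ways): 1·128 = 128.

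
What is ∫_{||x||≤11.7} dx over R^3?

The n-ball volume is π^(n/2)·r^n/Γ(n/2+1). With n=3, r=11.7: V ≈ 6708.82.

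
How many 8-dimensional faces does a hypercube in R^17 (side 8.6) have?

f_8(17-cube) = (17 choose 8) · 2^9 = 12446720.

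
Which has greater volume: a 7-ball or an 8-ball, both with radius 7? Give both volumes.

V_7(7) ≈ 3.89105e+06. V_8(7) ≈ 2.33977e+07. The 8-ball is larger.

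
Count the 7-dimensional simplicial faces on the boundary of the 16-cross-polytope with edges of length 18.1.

Each 7-face is the convex hull of 8 vertices, one chosen as ±e_i from each of 8 distinct axes: 2^8·C(16,8) = 3294720.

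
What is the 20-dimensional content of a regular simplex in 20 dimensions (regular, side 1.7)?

V_20 = √(21) · 1.7^20 / (20! · 2^(20/2)) ≈ 7.4759e-17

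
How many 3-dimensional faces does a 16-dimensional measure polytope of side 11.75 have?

f_3(16-cube) = (16 choose 3) · 2^13 = 4587520.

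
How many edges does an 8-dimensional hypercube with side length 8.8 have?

Number of 1-faces = C(8,1)·2^(8-1) = 8·128 = 1024.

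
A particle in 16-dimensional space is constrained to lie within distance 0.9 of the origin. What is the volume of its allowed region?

V_16(0.9) = π^(16/2) · (0.9)^16 / Γ(16/2 + 1) ≈ 0.0436072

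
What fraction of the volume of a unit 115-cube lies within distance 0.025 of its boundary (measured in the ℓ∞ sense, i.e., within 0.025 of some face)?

Shell fraction = 1 - (1-0.05)^115 ≈ 0.997257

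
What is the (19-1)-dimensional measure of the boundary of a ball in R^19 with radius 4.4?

|∂B_19(4.4)| ≈ 3.38446e+11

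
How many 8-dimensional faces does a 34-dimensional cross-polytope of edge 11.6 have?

Each 8-face is the convex hull of 9 vertices, one chosen as ±e_i from each of 9 distinct axes: 2^9·C(34,9) = 26855043072.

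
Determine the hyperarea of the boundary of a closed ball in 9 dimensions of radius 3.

|∂B_9(3)| = 69984·π^4/35 ≈ 194774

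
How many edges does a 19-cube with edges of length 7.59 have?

An n-cube has n·2^(n-1) edges. With n = 19: 19·262144 = 4980736.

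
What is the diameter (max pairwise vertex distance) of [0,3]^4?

||(3,3,...,3)|| = √(4)·3 = 6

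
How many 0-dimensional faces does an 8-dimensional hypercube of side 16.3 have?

Number of 0-faces = C(8,0) · 2^(8-0) = 1 · 256 = 256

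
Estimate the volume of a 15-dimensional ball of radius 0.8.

Volume = π^{15/2}·(0.8)^15/Γ(17/2) ≈ 0.0134208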